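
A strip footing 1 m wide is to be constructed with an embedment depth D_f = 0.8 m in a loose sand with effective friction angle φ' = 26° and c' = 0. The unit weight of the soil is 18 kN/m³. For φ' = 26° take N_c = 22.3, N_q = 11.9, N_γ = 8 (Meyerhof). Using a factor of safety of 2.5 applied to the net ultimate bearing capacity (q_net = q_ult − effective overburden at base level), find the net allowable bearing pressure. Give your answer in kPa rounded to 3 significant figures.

Effective surcharge at the founding depth q = γ·D_f = 18 × 0.8 = 14.4 kPa.
q_ult = q·N_q + 0.5·γ·B·N_γ
     = 14.4 × 11.9 + 0.5 × 18 × 1 × 8
     = 171.36 + 72 = 243.36 kPa.
Net ultimate: q_net = 243.36 − 14.4 = 228.96 kPa.
q_all(net) = 228.96 / 2.5 = 91.584 kPa.

q_all(net) ≈ 91.6 kPa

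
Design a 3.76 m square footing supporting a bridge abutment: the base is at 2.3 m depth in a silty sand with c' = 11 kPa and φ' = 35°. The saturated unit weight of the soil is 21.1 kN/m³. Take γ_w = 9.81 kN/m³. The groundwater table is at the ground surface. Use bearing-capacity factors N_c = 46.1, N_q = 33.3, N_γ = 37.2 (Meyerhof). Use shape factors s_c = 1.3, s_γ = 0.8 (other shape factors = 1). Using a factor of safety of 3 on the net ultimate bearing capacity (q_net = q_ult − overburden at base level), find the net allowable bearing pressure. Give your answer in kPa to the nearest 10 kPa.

q_all(net) ≈ 710 kPa

With the water table at the surface the whole profile is submerged: γ' = 21.1 − 9.81 = 11.29 kN/m³, so q = γ'·D_f = 25.967 kPa; the same γ' applies in the ½γBN_γ term.
q_ult = c·N_c·s_c + q·N_q + 0.5·γ·B·N_γ·s_γ
     = 11 × 46.1 × 1.3 + 25.967 × 33.3 + 0.5 × 11.29 × 3.76 × 37.2 × 0.8
     = 659.23 + 864.7 + 631.66 = 2155.6 kPa.
q_net = 2155.6 − 25.967 = 2129.6 kPa.
q_all(net) = 2129.6 / 3 = 709.88 kPa.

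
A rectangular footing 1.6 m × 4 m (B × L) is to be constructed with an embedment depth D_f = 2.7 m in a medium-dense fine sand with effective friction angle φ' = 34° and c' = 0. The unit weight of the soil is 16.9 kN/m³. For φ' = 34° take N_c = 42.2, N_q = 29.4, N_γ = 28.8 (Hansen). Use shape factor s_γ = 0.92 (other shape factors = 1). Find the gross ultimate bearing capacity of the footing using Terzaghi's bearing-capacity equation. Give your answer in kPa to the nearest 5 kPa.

q_ult ≈ 1700 kPa

Effective surcharge at the founding depth q = γ·D_f = 16.9 × 2.7 = 45.63 kPa.
q_ult = q·N_q + 0.5·γ·B·N_γ·s_γ
     = 45.63 × 29.4 + 0.5 × 16.9 × 1.6 × 28.8 × 0.92
     = 1341.5 + 358.23 = 1699.7 kPa.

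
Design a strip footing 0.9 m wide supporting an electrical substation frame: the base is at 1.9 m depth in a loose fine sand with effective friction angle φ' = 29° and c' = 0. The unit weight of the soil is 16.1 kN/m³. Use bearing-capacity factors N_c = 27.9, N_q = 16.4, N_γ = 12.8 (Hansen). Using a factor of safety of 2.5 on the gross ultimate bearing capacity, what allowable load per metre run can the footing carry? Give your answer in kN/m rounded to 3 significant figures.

Overburden at base level: q = 16.1 × 1.9 = 30.59 kPa.
Surcharge term q·N_q = 30.59 × 16.4 = 501.68 kPa; self-weight term 0.5·γ·B·N_γ = 0.5 × 16.1 × 0.9 × 12.8 = 92.736 kPa.
q_ult = 501.68 + 92.736 = 594.41 kPa.
Gross allowable pressure q_all = 594.41 / 2.5 = 237.76 kPa.
Allowable wall load = q_all × B = 237.76 × 0.9 = 213.99 kN per metre run.

≈ 214 kN/m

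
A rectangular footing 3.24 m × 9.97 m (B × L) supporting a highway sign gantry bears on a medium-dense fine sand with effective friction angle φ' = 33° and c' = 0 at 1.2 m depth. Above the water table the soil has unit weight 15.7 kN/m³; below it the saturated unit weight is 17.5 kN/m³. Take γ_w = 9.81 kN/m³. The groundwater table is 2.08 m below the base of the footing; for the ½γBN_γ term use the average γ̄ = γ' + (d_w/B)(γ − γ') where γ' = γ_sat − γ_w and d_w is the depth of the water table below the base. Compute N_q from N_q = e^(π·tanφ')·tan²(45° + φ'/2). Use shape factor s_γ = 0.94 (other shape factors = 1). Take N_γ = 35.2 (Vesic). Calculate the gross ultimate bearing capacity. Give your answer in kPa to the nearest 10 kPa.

q_ult ≈ 1180 kPa

tan33° = 0.6494, so N_q = e^(π×0.6494)·tan²(61.5°) = 7.692 × 3.392 = 26.09.
Effective surcharge at the founding depth q = γ·D_f = 15.7 × 1.2 = 18.84 kPa.
With d_w = 2.08 m < B, γ̄ = 7.69 + (2.08/3.24) × (15.7 − 7.69) = 12.832 kN/m³.
q_ult = q·N_q + 0.5·γ·B·N_γ·s_γ
     = 18.84 × 26.092 + 0.5 × 12.832 × 3.24 × 35.2 × 0.94
     = 491.57 + 687.84 = 1179.4 kPa.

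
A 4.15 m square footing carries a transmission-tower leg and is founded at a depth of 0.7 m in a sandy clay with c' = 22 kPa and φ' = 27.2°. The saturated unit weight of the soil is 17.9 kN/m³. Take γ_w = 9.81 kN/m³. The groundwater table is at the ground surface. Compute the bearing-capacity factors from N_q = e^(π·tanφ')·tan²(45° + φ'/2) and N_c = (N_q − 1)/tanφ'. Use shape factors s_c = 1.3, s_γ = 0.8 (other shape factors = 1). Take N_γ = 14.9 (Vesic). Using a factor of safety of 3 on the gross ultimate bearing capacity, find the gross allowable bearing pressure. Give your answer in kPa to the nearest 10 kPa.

q_all ≈ 320 kPa

N_q = e^(π·tan27.2°)·tan²(58.6°) = 13.49; N_c = (N_q − 1)/tanφ' = 24.3.
With the water table at the surface the whole profile is submerged: γ' = 17.9 − 9.81 = 8.09 kN/m³, so q = γ'·D_f = 5.663 kPa; the same γ' applies in the ½γBN_γ term.
q_ult = c·N_c·s_c + q·N_q + 0.5·γ·B·N_γ·s_γ
     = 22 × 24.3 × 1.3 + 5.663 × 13.488 + 0.5 × 8.09 × 4.15 × 14.9 × 0.8
     = 694.98 + 76.385 + 200.1 = 971.46 kPa.
q_all = 971.46 / 3 = 323.82 kPa.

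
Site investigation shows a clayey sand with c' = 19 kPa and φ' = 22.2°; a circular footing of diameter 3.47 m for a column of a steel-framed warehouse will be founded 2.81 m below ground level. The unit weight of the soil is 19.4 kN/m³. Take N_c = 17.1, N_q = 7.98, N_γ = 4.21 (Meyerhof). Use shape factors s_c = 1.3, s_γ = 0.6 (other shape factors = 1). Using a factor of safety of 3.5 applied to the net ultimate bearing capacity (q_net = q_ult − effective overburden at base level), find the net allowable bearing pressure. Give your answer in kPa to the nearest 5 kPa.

q_all(net) ≈ 255 kPa

q = γ·D_f = 19.4 × 2.81 = 54.514 kPa.
c·N_c·s_c = 19 × 17.1 × 1.3 = 422.37 kPa
q·N_q = 54.514 × 7.98 = 435.02 kPa
0.5·γ·B·N_γ·s_γ = 0.5 × 19.4 × 3.47 × 4.21 × 0.6 = 85.023 kPa
q_ult = 422.37 + 435.02 + 85.023 = 942.41 kPa.
Net ultimate: q_net = 942.41 − 54.514 = 887.9 kPa.
q_all(net) = 887.9 / 3.5 = 253.69 kPa.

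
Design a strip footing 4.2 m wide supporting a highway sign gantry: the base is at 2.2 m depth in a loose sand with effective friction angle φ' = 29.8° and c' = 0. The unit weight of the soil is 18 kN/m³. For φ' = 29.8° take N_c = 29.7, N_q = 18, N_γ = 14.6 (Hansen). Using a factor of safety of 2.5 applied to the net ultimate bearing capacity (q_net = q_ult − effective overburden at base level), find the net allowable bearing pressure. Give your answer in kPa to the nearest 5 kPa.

Overburden at base level: q = 18 × 2.2 = 39.6 kPa.
Surcharge term q·N_q = 39.6 × 18 = 712.8 kPa; self-weight term 0.5·γ·B·N_γ = 0.5 × 18 × 4.2 × 14.6 = 551.88 kPa.
q_ult = 712.8 + 551.88 = 1264.7 kPa.
Net ultimate: q_net = 1264.7 − 39.6 = 1225.1 kPa.
q_all(net) = 1225.1 / 2.5 = 490.03 kPa.

q_all(net) ≈ 490 kPa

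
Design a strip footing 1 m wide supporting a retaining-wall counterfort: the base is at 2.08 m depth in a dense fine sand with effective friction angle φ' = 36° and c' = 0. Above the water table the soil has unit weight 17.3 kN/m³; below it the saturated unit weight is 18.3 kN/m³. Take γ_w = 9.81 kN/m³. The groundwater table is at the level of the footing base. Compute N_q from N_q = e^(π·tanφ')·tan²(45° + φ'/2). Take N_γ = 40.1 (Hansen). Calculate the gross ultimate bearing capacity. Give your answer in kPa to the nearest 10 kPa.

q_ult ≈ 1530 kPa

tan36° = 0.7265, so N_q = e^(π×0.7265)·tan²(63°) = 9.801 × 3.852 = 37.75.
q = γ·D_f = 17.3 × 2.08 = 35.984 kPa.
For the ½γBN_γ term take γ' = 18.3 − 9.81 = 8.49 kN/m³ (soil below base is submerged).
q·N_q = 35.984 × 37.752 = 1358.5 kPa
0.5·γ·B·N_γ = 0.5 × 8.49 × 1 × 40.1 = 170.22 kPa
q_ult = 1358.5 + 170.22 = 1528.7 kPa.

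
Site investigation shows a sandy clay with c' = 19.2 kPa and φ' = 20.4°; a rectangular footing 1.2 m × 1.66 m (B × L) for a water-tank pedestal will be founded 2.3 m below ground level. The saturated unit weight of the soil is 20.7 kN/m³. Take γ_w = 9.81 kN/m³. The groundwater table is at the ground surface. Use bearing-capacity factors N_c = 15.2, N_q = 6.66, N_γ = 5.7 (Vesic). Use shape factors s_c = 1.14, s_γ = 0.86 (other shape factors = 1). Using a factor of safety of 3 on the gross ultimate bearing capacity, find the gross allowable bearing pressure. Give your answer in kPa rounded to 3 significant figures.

With the water table at the surface the whole profile is submerged: γ' = 20.7 − 9.81 = 10.89 kN/m³, so q = γ'·D_f = 25.047 kPa; the same γ' applies in the ½γBN_γ term.
q_ult = c·N_c·s_c + q·N_q + 0.5·γ·B·N_γ·s_γ
     = 19.2 × 15.2 × 1.14 + 25.047 × 6.66 + 0.5 × 10.89 × 1.2 × 5.7 × 0.86
     = 332.7 + 166.81 + 32.03 = 531.54 kPa.
q_all = 531.54 / 3 = 177.18 kPa.

q_all ≈ 177 kPa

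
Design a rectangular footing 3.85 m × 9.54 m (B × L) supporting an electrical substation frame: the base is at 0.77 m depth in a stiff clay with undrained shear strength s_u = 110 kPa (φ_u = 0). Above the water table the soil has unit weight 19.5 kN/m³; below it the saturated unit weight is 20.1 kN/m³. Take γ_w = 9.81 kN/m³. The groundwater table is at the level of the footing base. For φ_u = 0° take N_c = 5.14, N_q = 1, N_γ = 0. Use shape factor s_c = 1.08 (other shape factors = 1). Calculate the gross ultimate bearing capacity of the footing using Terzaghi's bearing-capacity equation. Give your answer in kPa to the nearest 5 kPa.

q_ult ≈ 625 kPa

q = γ·D_f = 19.5 × 0.77 = 15.015 kPa.
c·N_c·s_c = 110 × 5.14 × 1.08 = 610.63 kPa
q·N_q = 15.015 × 1 = 15.015 kPa
q_ult = 610.63 + 15.015 = 625.65 kPa.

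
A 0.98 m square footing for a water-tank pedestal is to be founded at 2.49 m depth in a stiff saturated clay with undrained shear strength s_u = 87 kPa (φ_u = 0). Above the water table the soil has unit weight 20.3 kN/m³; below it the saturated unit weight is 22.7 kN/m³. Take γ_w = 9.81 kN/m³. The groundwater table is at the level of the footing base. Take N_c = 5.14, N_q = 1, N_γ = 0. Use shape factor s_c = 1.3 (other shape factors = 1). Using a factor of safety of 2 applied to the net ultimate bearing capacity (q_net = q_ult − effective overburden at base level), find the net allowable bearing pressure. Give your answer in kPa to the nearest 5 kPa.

q = γ·D_f = 20.3 × 2.49 = 50.547 kPa.
c·N_c·s_c = 87 × 5.14 × 1.3 = 581.33 kPa
q·N_q = 50.547 × 1 = 50.547 kPa
q_ult = 581.33 + 50.547 = 631.88 kPa.
Net ultimate: q_net = 631.88 − 50.547 = 581.33 kPa.
q_all(net) = 581.33 / 2 = 290.67 kPa.

q_all(net) ≈ 290 kPa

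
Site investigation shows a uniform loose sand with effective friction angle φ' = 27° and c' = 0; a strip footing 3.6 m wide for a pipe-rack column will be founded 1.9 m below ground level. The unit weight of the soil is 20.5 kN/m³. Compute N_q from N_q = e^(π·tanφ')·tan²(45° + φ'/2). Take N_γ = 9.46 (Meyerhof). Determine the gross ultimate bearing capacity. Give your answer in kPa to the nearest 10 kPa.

q_ult ≈ 860 kPa

tan27° = 0.5095, so N_q = e^(π×0.5095)·tan²(58.5°) = 4.957 × 2.663 = 13.2.
q = γ·D_f = 20.5 × 1.9 = 38.95 kPa.
q·N_q = 38.95 × 13.199 = 514.11 kPa
0.5·γ·B·N_γ = 0.5 × 20.5 × 3.6 × 9.46 = 349.07 kPa
q_ult = 514.11 + 349.07 = 863.18 kPa.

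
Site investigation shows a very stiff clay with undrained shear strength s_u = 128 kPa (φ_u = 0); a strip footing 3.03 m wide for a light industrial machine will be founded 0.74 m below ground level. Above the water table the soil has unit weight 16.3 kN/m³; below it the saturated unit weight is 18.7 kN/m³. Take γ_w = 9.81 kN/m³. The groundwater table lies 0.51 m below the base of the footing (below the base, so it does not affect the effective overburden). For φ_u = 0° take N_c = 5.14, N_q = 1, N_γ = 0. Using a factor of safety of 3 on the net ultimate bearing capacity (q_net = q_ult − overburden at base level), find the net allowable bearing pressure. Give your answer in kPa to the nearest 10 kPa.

Effective surcharge at the founding depth q = γ·D_f = 16.3 × 0.74 = 12.062 kPa.
q_ult = c·N_c + q·N_q
     = 128 × 5.14 + 12.062 × 1
     = 657.92 + 12.062 = 669.98 kPa.
q_net = 669.98 − 12.062 = 657.92 kPa.
q_all(net) = 657.92 / 3 = 219.31 kPa.

q_all(net) ≈ 220 kPa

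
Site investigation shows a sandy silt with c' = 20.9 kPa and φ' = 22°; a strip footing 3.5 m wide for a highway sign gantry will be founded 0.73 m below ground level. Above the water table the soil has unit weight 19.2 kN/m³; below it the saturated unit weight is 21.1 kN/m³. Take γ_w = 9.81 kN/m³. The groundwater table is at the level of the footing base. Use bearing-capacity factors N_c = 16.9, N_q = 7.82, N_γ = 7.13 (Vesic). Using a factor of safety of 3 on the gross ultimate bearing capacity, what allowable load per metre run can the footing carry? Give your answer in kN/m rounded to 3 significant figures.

≈ 704 kN/m

Overburden at base level: q = 19.2 × 0.73 = 14.016 kPa.
Below the base the soil is submerged, so the ½γBN_γ term uses γ' = 21.1 − 9.81 = 11.29 kN/m³.
Cohesion term c·N_c = 20.9 × 16.9 = 353.21 kPa; surcharge term q·N_q = 14.016 × 7.82 = 109.61 kPa; self-weight term 0.5·γ·B·N_γ = 0.5 × 11.29 × 3.5 × 7.13 = 140.87 kPa.
q_ult = 353.21 + 109.61 + 140.87 = 603.69 kPa.
Gross allowable pressure q_all = 603.69 / 3 = 201.23 kPa.
Allowable wall load = q_all × B = 201.23 × 3.5 = 704.3 kN per metre run.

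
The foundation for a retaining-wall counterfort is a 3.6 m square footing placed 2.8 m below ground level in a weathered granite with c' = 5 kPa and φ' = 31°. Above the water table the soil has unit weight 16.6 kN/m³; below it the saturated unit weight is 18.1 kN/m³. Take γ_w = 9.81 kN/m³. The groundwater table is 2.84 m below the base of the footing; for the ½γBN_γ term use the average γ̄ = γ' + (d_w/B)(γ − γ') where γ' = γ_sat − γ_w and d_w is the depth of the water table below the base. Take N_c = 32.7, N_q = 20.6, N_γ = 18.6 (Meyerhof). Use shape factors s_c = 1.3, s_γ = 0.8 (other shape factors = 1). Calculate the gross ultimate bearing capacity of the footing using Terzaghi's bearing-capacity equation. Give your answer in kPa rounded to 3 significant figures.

q = γ·D_f = 16.6 × 2.8 = 46.48 kPa.
γ' = 8.29 kN/m³; averaging over the depth B below the base, γ̄ = γ' + (d_w/B)(γ − γ') = 14.846 kN/m³.
c·N_c·s_c = 5 × 32.7 × 1.3 = 212.55 kPa
q·N_q = 46.48 × 20.6 = 957.49 kPa
0.5·γ·B·N_γ·s_γ = 0.5 × 14.846 × 3.6 × 18.6 × 0.8 = 397.63 kPa
q_ult = 212.55 + 957.49 + 397.63 = 1567.7 kPa.

q_ult ≈ 1570 kPa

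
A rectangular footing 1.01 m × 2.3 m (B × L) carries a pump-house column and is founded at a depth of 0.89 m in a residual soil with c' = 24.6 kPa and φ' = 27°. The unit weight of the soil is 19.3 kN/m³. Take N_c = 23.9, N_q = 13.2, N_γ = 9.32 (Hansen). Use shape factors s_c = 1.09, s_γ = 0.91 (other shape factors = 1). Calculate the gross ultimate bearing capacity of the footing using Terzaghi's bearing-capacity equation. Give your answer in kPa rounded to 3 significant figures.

Effective surcharge at the founding depth q = γ·D_f = 19.3 × 0.89 = 17.177 kPa.
q_ult = c·N_c·s_c + q·N_q + 0.5·γ·B·N_γ·s_γ
     = 24.6 × 23.9 × 1.09 + 17.177 × 13.2 + 0.5 × 19.3 × 1.01 × 9.32 × 0.91
     = 640.85 + 226.74 + 82.662 = 950.25 kPa.

q_ult ≈ 950 kPa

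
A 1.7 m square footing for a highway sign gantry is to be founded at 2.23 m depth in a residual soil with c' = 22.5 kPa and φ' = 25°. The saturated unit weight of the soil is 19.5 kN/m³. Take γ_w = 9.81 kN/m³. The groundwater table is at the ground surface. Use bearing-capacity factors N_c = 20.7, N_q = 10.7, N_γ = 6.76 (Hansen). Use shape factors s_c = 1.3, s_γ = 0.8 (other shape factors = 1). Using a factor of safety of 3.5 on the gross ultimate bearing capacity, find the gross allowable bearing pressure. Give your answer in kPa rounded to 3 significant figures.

Water table at ground surface, so effective unit weight γ' = 19.5 − 9.81 = 9.69 kN/m³ is used throughout; overburden q = 9.69 × 2.23 = 21.609 kPa; the same γ' applies in the ½γBN_γ term.
Cohesion term c·N_c·s_c = 22.5 × 20.7 × 1.3 = 605.48 kPa; surcharge term q·N_q = 21.609 × 10.7 = 231.21 kPa; self-weight term 0.5·γ·B·N_γ·s_γ = 0.5 × 9.69 × 1.7 × 6.76 × 0.8 = 44.543 kPa.
q_ult = 605.48 + 231.21 + 44.543 = 881.23 kPa.
q_all = 881.23 / 3.5 = 251.78 kPa.

q_all ≈ 252 kPa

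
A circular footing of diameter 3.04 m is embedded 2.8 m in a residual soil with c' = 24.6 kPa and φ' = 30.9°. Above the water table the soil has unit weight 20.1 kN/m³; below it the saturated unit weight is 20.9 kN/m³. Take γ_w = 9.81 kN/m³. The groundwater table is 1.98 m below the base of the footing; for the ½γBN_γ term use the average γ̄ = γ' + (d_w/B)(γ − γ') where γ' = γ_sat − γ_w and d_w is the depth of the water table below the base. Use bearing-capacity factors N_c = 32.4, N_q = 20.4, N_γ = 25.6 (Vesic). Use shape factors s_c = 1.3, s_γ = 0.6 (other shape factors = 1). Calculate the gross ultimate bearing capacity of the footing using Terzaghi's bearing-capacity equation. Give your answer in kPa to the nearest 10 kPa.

q = γ·D_f = 20.1 × 2.8 = 56.28 kPa.
γ' = 11.09 kN/m³; averaging over the depth B below the base, γ̄ = γ' + (d_w/B)(γ − γ') = 16.958 kN/m³.
c·N_c·s_c = 24.6 × 32.4 × 1.3 = 1036.2 kPa
q·N_q = 56.28 × 20.4 = 1148.1 kPa
0.5·γ·B·N_γ·s_γ = 0.5 × 16.958 × 3.04 × 25.6 × 0.6 = 395.93 kPa
q_ult = 1036.2 + 1148.1 + 395.93 = 2580.2 kPa.

q_ult ≈ 2580 kPa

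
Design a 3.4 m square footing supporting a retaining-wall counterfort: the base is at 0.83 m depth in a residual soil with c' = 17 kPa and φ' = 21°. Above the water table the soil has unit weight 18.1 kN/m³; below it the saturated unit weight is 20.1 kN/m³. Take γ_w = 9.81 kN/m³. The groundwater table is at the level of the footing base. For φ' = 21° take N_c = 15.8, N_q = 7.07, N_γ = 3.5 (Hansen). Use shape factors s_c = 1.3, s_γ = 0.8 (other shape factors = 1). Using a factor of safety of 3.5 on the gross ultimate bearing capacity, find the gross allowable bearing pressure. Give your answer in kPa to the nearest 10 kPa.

Effective surcharge at the founding depth q = γ·D_f = 18.1 × 0.83 = 15.023 kPa.
The water table coincides with the base, so in the self-weight term γ → γ' = 10.29 kN/m³.
q_ult = c·N_c·s_c + q·N_q + 0.5·γ·B·N_γ·s_γ
     = 17 × 15.8 × 1.3 + 15.023 × 7.07 + 0.5 × 10.29 × 3.4 × 3.5 × 0.8
     = 349.18 + 106.21 + 48.98 = 504.37 kPa.
q_all = 504.37 / 3.5 = 144.11 kPa.

q_all ≈ 140 kPa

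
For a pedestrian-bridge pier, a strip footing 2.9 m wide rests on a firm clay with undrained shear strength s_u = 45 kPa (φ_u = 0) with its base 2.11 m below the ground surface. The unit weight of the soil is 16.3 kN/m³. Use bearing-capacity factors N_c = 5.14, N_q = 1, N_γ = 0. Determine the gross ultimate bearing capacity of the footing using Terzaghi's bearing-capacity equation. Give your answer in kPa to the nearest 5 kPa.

q_ult ≈ 265 kPa

Overburden at base level: q = 16.3 × 2.11 = 34.393 kPa.
Cohesion term c·N_c = 45 × 5.14 = 231.3 kPa; surcharge term q·N_q = 34.393 × 1 = 34.393 kPa.
q_ult = 231.3 + 34.393 = 265.69 kPa.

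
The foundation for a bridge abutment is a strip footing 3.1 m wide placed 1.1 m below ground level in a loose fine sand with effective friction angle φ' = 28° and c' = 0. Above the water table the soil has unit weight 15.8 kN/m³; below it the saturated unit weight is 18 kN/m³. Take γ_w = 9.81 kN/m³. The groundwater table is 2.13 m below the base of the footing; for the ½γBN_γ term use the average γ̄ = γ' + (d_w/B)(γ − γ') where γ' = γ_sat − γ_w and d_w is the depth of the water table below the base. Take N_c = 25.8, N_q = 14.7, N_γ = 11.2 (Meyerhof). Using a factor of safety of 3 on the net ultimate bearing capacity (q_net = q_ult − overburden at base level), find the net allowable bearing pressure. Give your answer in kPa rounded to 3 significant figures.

q_all(net) ≈ 157 kPa

q = γ·D_f = 15.8 × 1.1 = 17.38 kPa.
γ' = 8.19 kN/m³; averaging over the depth B below the base, γ̄ = γ' + (d_w/B)(γ − γ') = 13.419 kN/m³.
q·N_q = 17.38 × 14.7 = 255.49 kPa
0.5·γ·B·N_γ = 0.5 × 13.419 × 3.1 × 11.2 = 232.95 kPa
q_ult = 255.49 + 232.95 = 488.44 kPa.
q_net = 488.44 − 17.38 = 471.06 kPa.
q_all(net) = 471.06 / 3 = 157.02 kPa.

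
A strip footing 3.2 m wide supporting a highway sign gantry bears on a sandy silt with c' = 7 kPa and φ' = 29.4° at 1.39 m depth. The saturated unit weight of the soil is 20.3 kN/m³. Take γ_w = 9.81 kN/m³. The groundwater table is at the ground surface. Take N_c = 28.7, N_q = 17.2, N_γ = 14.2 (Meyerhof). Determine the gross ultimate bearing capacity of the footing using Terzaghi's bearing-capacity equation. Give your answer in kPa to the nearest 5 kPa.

With the water table at the surface the whole profile is submerged: γ' = 20.3 − 9.81 = 10.49 kN/m³, so q = γ'·D_f = 14.581 kPa; the same γ' applies in the ½γBN_γ term.
q_ult = c·N_c + q·N_q + 0.5·γ·B·N_γ
     = 7 × 28.7 + 14.581 × 17.2 + 0.5 × 10.49 × 3.2 × 14.2
     = 200.9 + 250.79 + 238.33 = 690.03 kPa.

q_ult ≈ 690 kPa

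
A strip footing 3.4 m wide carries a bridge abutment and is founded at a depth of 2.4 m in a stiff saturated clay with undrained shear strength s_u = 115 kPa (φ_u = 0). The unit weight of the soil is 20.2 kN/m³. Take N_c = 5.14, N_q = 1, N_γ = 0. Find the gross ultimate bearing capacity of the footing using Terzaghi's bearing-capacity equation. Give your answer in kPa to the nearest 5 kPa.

q = γ·D_f = 20.2 × 2.4 = 48.48 kPa.
c·N_c = 115 × 5.14 = 591.1 kPa
q·N_q = 48.48 × 1 = 48.48 kPa
q_ult = 591.1 + 48.48 = 639.58 kPa.

q_ult ≈ 640 kPa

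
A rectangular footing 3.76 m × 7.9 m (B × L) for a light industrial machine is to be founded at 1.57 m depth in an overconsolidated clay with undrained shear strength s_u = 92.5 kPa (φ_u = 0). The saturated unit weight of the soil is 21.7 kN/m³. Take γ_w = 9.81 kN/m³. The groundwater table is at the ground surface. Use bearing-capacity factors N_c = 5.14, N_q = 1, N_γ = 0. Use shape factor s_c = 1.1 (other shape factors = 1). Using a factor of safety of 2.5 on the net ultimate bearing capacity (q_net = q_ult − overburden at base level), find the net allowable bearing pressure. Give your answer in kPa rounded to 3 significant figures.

γ' = 21.7 − 9.81 = 11.89 kN/m³ (submerged throughout). q = 11.89 × 1.57 = 18.667 kPa.
c·N_c·s_c = 92.5 × 5.14 × 1.1 = 523 kPa
q·N_q = 18.667 × 1 = 18.667 kPa
q_ult = 523 + 18.667 = 541.66 kPa.
q_net = 541.66 − 18.667 = 523 kPa.
q_all(net) = 523 / 2.5 = 209.2 kPa.

q_all(net) ≈ 209 kPa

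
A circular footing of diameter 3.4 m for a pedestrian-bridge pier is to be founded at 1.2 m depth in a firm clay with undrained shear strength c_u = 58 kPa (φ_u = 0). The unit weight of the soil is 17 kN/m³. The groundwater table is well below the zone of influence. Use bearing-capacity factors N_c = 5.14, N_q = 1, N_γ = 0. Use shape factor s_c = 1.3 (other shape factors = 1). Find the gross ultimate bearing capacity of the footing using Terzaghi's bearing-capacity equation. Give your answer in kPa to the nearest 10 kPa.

q_ult ≈ 410 kPa

Overburden at base level: q = 17 × 1.2 = 20.4 kPa.
Cohesion term c·N_c·s_c = 58 × 5.14 × 1.3 = 387.56 kPa; surcharge term q·N_q = 20.4 × 1 = 20.4 kPa.
q_ult = 387.56 + 20.4 = 407.96 kPa.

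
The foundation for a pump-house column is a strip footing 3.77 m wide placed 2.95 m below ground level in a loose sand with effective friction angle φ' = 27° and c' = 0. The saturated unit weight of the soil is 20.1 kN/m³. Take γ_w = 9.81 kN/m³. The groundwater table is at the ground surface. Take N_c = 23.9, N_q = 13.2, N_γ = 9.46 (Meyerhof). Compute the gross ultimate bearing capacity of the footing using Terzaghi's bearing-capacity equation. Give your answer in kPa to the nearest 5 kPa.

Water table at ground surface, so effective unit weight γ' = 20.1 − 9.81 = 10.29 kN/m³ is used throughout; overburden q = 10.29 × 2.95 = 30.356 kPa; the same γ' applies in the ½γBN_γ term.
Surcharge term q·N_q = 30.356 × 13.2 = 400.69 kPa; self-weight term 0.5·γ·B·N_γ = 0.5 × 10.29 × 3.77 × 9.46 = 183.49 kPa.
q_ult = 400.69 + 183.49 = 584.18 kPa.

q_ult ≈ 585 kPa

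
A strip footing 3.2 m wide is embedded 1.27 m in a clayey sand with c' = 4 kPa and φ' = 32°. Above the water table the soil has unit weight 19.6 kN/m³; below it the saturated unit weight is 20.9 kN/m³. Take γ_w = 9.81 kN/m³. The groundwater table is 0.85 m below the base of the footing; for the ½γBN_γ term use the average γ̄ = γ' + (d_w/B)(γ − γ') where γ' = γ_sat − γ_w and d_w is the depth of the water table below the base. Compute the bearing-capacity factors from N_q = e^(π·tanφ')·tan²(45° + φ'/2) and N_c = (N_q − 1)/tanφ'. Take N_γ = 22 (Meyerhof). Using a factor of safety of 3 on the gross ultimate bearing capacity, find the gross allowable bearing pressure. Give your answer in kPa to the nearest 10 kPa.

q_all ≈ 400 kPa

N_q = e^(π·tan32°)·tan²(61°) = 23.18; N_c = (N_q − 1)/tanφ' = 35.49.
Effective surcharge at the founding depth q = γ·D_f = 19.6 × 1.27 = 24.892 kPa.
With d_w = 0.85 m < B, γ̄ = 11.09 + (0.85/3.2) × (19.6 − 11.09) = 13.35 kN/m³.
q_ult = c·N_c + q·N_q + 0.5·γ·B·N_γ
     = 4 × 35.49 + 24.892 × 23.177 + 0.5 × 13.35 × 3.2 × 22
     = 141.96 + 576.92 + 469.94 = 1188.8 kPa.
q_all = 1188.8 / 3 = 396.27 kPa.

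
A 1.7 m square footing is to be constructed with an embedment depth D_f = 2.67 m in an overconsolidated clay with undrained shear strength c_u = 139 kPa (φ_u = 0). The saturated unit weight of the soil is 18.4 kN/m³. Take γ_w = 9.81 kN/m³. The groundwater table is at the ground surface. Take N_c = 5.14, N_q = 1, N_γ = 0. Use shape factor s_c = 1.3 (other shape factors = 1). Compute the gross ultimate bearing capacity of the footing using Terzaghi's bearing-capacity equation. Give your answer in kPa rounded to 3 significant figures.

With the water table at the surface the whole profile is submerged: γ' = 18.4 − 9.81 = 8.59 kN/m³, so q = γ'·D_f = 22.935 kPa.
q_ult = c·N_c·s_c + q·N_q
     = 139 × 5.14 × 1.3 + 22.935 × 1
     = 928.8 + 22.935 = 951.73 kPa.

q_ult ≈ 952 kPa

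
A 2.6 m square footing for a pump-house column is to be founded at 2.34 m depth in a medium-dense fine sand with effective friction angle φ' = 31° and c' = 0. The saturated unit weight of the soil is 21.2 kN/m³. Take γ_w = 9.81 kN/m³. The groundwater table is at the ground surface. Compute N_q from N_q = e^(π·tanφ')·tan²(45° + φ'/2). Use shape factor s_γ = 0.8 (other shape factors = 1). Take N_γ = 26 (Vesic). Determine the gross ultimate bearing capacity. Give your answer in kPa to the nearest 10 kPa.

q_ult ≈ 860 kPa

tan31° = 0.6009, so N_q = e^(π×0.6009)·tan²(60.5°) = 6.604 × 3.124 = 20.63.
With the water table at the surface the whole profile is submerged: γ' = 21.2 − 9.81 = 11.39 kN/m³, so q = γ'·D_f = 26.653 kPa; the same γ' applies in the ½γBN_γ term.
q_ult = q·N_q + 0.5·γ·B·N_γ·s_γ
     = 26.653 × 20.631 + 0.5 × 11.39 × 2.6 × 26 × 0.8
     = 549.86 + 307.99 = 857.85 kPa.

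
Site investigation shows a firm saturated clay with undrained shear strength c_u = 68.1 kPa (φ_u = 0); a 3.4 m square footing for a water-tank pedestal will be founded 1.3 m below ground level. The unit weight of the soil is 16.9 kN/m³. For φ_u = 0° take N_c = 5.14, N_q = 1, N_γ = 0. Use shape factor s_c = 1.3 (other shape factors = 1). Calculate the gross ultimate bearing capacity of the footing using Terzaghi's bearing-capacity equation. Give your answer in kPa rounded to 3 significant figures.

q_ult ≈ 477 kPa

Effective surcharge at the founding depth q = γ·D_f = 16.9 × 1.3 = 21.97 kPa.
q_ult = c·N_c·s_c + q·N_q
     = 68.1 × 5.14 × 1.3 + 21.97 × 1
     = 455.04 + 21.97 = 477.01 kPa.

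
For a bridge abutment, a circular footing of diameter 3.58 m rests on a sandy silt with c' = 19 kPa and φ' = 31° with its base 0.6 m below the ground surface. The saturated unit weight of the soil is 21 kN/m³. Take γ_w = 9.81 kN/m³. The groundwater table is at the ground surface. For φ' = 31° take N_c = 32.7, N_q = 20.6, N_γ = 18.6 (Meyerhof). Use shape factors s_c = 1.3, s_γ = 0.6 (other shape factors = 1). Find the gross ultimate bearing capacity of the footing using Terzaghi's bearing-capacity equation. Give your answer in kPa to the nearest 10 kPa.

Water table at ground surface, so effective unit weight γ' = 21 − 9.81 = 11.19 kN/m³ is used throughout; overburden q = 11.19 × 0.6 = 6.714 kPa; the same γ' applies in the ½γBN_γ term.
Cohesion term c·N_c·s_c = 19 × 32.7 × 1.3 = 807.69 kPa; surcharge term q·N_q = 6.714 × 20.6 = 138.31 kPa; self-weight term 0.5·γ·B·N_γ·s_γ = 0.5 × 11.19 × 3.58 × 18.6 × 0.6 = 223.54 kPa.
q_ult = 807.69 + 138.31 + 223.54 = 1169.5 kPa.

q_ult ≈ 1170 kPa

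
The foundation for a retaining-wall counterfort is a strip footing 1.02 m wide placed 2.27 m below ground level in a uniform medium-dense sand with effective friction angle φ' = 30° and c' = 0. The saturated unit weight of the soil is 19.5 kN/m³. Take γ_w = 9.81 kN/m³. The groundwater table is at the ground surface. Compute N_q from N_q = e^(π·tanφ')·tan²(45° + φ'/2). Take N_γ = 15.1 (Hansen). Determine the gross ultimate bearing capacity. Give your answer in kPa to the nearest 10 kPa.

q_ult ≈ 480 kPa

tan30° = 0.5774, so N_q = e^(π×0.5774)·tan²(60°) = 6.134 × 3.0 = 18.4.
With the water table at the surface the whole profile is submerged: γ' = 19.5 − 9.81 = 9.69 kN/m³, so q = γ'·D_f = 21.996 kPa; the same γ' applies in the ½γBN_γ term.
q_ult = q·N_q + 0.5·γ·B·N_γ
     = 21.996 × 18.401 + 0.5 × 9.69 × 1.02 × 15.1
     = 404.76 + 74.623 = 479.38 kPa.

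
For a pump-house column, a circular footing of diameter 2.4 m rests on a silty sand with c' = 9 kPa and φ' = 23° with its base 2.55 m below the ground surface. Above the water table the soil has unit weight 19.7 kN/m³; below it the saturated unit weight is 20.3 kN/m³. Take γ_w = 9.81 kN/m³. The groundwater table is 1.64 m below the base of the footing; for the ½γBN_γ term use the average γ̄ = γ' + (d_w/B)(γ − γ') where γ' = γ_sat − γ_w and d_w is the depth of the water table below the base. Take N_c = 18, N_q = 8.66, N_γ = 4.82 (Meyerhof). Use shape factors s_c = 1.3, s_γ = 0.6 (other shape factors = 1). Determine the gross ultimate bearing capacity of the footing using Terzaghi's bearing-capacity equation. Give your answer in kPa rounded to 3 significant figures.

Overburden at base level: q = 19.7 × 2.55 = 50.235 kPa.
The water table is 1.64 m below the base (< B = 2.4 m), so the ½γBN_γ term uses γ̄ = γ' + (d_w/B)(γ − γ') = 10.49 + (1.64/2.4)(19.7 − 10.49) = 16.784 kN/m³.
Cohesion term c·N_c·s_c = 9 × 18 × 1.3 = 210.6 kPa; surcharge term q·N_q = 50.235 × 8.66 = 435.04 kPa; self-weight term 0.5·γ·B·N_γ·s_γ = 0.5 × 16.784 × 2.4 × 4.82 × 0.6 = 58.245 kPa.
q_ult = 210.6 + 435.04 + 58.245 = 703.88 kPa.

q_ult ≈ 704 kPa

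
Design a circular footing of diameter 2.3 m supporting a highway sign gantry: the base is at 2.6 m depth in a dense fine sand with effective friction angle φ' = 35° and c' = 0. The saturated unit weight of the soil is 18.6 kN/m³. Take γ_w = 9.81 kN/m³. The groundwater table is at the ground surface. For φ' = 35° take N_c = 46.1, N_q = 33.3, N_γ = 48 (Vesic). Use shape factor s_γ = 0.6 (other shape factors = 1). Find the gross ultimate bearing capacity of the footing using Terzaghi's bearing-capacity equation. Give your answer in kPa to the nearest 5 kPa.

Water table at ground surface, so effective unit weight γ' = 18.6 − 9.81 = 8.79 kN/m³ is used throughout; overburden q = 8.79 × 2.6 = 22.854 kPa; the same γ' applies in the ½γBN_γ term.
Surcharge term q·N_q = 22.854 × 33.3 = 761.04 kPa; self-weight term 0.5·γ·B·N_γ·s_γ = 0.5 × 8.79 × 2.3 × 48 × 0.6 = 291.12 kPa.
q_ult = 761.04 + 291.12 = 1052.2 kPa.

q_ult ≈ 1050 kPa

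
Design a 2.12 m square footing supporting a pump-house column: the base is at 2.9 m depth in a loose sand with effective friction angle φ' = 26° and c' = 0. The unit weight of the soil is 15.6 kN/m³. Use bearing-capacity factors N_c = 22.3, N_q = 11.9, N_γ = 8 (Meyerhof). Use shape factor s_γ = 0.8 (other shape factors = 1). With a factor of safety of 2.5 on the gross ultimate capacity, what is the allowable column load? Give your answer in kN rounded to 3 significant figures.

q = γ·D_f = 15.6 × 2.9 = 45.24 kPa.
q·N_q = 45.24 × 11.9 = 538.36 kPa
0.5·γ·B·N_γ·s_γ = 0.5 × 15.6 × 2.12 × 8 × 0.8 = 105.83 kPa
q_ult = 538.36 + 105.83 = 644.19 kPa.
Gross allowable pressure q_all = 644.19 / 2.5 = 257.67 kPa.
Footing area = 4.4944 m², so allowable column load = 257.67 × 4.4944 = 1158.1 kN.

P_all ≈ 1160 kN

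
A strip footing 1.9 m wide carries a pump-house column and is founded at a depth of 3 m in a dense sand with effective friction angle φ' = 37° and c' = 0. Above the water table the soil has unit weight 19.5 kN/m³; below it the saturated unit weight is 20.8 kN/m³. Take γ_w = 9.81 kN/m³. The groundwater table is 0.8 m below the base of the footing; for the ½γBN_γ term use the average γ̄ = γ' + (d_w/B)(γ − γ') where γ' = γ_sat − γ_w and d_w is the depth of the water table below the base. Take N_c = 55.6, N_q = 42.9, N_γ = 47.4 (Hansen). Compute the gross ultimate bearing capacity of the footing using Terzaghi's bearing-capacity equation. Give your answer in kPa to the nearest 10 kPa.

q_ult ≈ 3170 kPa

Effective surcharge at the founding depth q = γ·D_f = 19.5 × 3 = 58.5 kPa.
With d_w = 0.8 m < B, γ̄ = 10.99 + (0.8/1.9) × (19.5 − 10.99) = 14.573 kN/m³.
q_ult = q·N_q + 0.5·γ·B·N_γ
     = 58.5 × 42.9 + 0.5 × 14.573 × 1.9 × 47.4
     = 2509.7 + 656.23 = 3165.9 kPa.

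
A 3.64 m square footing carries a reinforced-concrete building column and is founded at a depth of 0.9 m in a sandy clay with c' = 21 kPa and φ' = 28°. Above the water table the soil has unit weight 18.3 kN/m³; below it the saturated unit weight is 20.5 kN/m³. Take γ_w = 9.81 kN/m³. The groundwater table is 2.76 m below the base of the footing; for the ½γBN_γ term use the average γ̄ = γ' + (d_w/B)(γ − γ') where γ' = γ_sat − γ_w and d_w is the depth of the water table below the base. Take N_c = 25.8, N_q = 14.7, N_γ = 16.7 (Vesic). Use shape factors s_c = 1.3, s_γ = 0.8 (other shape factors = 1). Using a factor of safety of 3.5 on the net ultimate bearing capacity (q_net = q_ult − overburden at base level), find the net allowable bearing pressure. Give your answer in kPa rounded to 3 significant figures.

q_all(net) ≈ 380 kPa

Effective surcharge at the founding depth q = γ·D_f = 18.3 × 0.9 = 16.47 kPa.
With d_w = 2.76 m < B, γ̄ = 10.69 + (2.76/3.64) × (18.3 − 10.69) = 16.46 kN/m³.
q_ult = c·N_c·s_c + q·N_q + 0.5·γ·B·N_γ·s_γ
     = 21 × 25.8 × 1.3 + 16.47 × 14.7 + 0.5 × 16.46 × 3.64 × 16.7 × 0.8
     = 704.34 + 242.11 + 400.23 = 1346.7 kPa.
q_net = 1346.7 − 16.47 = 1330.2 kPa.
q_all(net) = 1330.2 / 3.5 = 380.06 kPa.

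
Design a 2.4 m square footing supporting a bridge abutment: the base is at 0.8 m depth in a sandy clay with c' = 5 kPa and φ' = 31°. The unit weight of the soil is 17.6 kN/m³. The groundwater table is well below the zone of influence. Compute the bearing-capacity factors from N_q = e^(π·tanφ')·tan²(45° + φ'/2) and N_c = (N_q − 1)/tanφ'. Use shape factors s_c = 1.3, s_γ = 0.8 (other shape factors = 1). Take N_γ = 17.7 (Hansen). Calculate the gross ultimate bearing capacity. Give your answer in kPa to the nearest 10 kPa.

tan31° = 0.6009, so N_q = e^(π×0.6009)·tan²(60.5°) = 6.604 × 3.124 = 20.63.
N_c = (20.63 − 1)/tan31° = 32.67.
q = γ·D_f = 17.6 × 0.8 = 14.08 kPa.
c·N_c·s_c = 5 × 32.671 × 1.3 = 212.36 kPa
q·N_q = 14.08 × 20.631 = 290.48 kPa
0.5·γ·B·N_γ·s_γ = 0.5 × 17.6 × 2.4 × 17.7 × 0.8 = 299.06 kPa
q_ult = 212.36 + 290.48 + 299.06 = 801.9 kPa.

q_ult ≈ 800 kPa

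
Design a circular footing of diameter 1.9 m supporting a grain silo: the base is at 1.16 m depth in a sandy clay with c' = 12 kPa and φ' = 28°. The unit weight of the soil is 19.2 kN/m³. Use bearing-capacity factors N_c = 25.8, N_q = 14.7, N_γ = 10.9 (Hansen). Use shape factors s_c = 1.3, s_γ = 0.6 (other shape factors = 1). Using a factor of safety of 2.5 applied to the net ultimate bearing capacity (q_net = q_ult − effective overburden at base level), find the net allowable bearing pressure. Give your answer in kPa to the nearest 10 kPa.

q_all(net) ≈ 330 kPa

Overburden at base level: q = 19.2 × 1.16 = 22.272 kPa.
Cohesion term c·N_c·s_c = 12 × 25.8 × 1.3 = 402.48 kPa; surcharge term q·N_q = 22.272 × 14.7 = 327.4 kPa; self-weight term 0.5·γ·B·N_γ·s_γ = 0.5 × 19.2 × 1.9 × 10.9 × 0.6 = 119.29 kPa.
q_ult = 402.48 + 327.4 + 119.29 = 849.17 kPa.
Net ultimate: q_net = 849.17 − 22.272 = 826.9 kPa.
q_all(net) = 826.9 / 2.5 = 330.76 kPa.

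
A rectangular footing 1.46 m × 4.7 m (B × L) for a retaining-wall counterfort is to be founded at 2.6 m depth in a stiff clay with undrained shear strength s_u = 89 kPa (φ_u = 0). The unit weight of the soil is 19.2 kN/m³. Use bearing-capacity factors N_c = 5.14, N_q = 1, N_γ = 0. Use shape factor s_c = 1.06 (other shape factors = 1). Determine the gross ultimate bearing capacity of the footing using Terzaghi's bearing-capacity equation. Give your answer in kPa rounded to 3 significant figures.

Effective surcharge at the founding depth q = γ·D_f = 19.2 × 2.6 = 49.92 kPa.
q_ult = c·N_c·s_c + q·N_q
     = 89 × 5.14 × 1.06 + 49.92 × 1
     = 484.91 + 49.92 = 534.83 kPa.

q_ult ≈ 535 kPa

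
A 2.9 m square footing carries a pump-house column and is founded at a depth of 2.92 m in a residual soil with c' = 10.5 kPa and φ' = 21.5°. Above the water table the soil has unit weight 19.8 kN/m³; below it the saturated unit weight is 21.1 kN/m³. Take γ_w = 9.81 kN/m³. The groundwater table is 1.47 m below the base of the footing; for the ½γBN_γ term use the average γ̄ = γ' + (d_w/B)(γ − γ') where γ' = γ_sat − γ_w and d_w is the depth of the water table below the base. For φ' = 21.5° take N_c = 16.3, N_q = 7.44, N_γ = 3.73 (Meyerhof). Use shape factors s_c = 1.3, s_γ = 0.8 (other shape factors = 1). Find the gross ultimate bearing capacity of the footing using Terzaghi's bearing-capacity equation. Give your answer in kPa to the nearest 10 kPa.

q_ult ≈ 720 kPa

q = γ·D_f = 19.8 × 2.92 = 57.816 kPa.
γ' = 11.29 kN/m³; averaging over the depth B below the base, γ̄ = γ' + (d_w/B)(γ − γ') = 15.604 kN/m³.
c·N_c·s_c = 10.5 × 16.3 × 1.3 = 222.5 kPa
q·N_q = 57.816 × 7.44 = 430.15 kPa
0.5·γ·B·N_γ·s_γ = 0.5 × 15.604 × 2.9 × 3.73 × 0.8 = 67.514 kPa
q_ult = 222.5 + 430.15 + 67.514 = 720.16 kPa.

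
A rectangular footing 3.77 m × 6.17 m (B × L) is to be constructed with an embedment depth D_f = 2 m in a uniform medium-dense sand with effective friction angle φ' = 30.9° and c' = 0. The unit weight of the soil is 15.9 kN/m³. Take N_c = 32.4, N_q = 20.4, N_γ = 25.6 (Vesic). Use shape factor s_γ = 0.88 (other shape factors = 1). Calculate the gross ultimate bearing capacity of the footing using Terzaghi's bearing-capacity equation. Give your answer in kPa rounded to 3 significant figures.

Overburden at base level: q = 15.9 × 2 = 31.8 kPa.
Surcharge term q·N_q = 31.8 × 20.4 = 648.72 kPa; self-weight term 0.5·γ·B·N_γ·s_γ = 0.5 × 15.9 × 3.77 × 25.6 × 0.88 = 675.2 kPa.
q_ult = 648.72 + 675.2 = 1323.9 kPa.

q_ult ≈ 1320 kPa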